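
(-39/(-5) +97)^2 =274576/25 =10983.04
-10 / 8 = -1.25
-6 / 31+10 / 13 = 232 / 403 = 0.58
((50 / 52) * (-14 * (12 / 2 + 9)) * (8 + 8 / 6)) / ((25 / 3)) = -226.15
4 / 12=1 / 3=0.33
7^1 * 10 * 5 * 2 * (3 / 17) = 2100 / 17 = 123.53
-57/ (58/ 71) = -69.78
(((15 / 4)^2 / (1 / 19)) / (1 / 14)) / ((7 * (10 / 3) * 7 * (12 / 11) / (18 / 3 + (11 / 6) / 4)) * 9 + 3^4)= 1133825 / 99816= 11.36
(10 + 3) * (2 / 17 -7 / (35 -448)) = 1755 / 1003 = 1.75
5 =5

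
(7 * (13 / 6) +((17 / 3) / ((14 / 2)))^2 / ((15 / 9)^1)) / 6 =22873 / 8820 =2.59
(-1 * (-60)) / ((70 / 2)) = 12 / 7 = 1.71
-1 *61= -61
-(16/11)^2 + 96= 11360/121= 93.88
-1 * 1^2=-1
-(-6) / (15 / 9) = 18 / 5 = 3.60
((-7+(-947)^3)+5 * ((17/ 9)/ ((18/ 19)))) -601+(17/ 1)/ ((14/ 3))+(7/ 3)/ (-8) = -849278717.68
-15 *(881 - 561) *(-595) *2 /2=2856000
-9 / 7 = -1.29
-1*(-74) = 74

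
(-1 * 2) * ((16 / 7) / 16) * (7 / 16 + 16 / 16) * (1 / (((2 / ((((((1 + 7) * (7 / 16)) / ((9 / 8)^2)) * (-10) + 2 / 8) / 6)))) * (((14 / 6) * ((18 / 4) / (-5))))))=-1021085 / 2286144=-0.45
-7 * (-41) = 287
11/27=0.41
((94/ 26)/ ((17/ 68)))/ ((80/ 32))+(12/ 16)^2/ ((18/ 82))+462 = 489161/ 1040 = 470.35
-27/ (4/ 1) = -27/ 4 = -6.75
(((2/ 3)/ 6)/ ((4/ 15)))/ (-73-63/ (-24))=-10/ 1689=-0.01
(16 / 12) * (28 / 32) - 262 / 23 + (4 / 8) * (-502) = -36049 / 138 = -261.22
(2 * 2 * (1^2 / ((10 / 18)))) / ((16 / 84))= 189 / 5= 37.80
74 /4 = 37 /2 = 18.50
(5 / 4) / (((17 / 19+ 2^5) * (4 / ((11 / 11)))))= 19 / 2000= 0.01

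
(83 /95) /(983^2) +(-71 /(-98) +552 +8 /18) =44787519380431 /80965355310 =553.17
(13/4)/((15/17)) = 221/60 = 3.68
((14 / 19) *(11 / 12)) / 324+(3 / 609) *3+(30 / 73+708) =387761215759 / 547354584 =708.43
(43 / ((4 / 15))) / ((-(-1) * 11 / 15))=9675 / 44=219.89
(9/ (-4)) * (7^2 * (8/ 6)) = -147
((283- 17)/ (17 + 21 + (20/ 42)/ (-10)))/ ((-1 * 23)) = -5586/ 18331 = -0.30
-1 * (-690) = 690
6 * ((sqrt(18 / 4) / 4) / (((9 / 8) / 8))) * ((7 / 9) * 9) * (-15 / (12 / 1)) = -140 * sqrt(2) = -197.99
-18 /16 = -9 /8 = -1.12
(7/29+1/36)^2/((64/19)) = 1500259/69755904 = 0.02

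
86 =86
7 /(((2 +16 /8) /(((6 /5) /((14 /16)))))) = 12 /5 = 2.40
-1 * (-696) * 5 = 3480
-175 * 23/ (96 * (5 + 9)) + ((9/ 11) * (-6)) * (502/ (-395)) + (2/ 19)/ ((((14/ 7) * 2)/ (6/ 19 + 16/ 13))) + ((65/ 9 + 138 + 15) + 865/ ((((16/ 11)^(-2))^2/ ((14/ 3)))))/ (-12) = -71089734164847793/ 46898842985280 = -1515.81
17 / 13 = 1.31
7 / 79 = 0.09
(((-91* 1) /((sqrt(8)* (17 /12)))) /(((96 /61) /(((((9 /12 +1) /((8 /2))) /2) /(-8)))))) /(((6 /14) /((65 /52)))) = 1359995* sqrt(2) /1671168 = 1.15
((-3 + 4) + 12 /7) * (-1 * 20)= -380 /7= -54.29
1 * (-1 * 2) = -2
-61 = -61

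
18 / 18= 1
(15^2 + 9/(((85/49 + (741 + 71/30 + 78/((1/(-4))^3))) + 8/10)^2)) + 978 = 1874737411546551/1558385212609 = 1203.00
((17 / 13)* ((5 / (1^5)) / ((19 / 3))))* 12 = 3060 / 247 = 12.39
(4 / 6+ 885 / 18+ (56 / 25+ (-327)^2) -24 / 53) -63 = 849995083 / 7950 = 106917.62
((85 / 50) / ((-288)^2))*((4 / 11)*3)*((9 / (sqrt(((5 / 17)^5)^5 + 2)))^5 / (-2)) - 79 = -79 - 26715731233452105853298081123957611280136193198879114985628034857467242739212353*sqrt(196201332019850747278751287899063) / 3206697345909964887420054540007689442104232197842806525827140618703425501201960948504477700951040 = -79.12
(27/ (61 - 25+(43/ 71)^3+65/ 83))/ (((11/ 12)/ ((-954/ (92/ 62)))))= -3953445177879/ 7725645697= -511.73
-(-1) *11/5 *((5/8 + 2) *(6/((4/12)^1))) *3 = 6237/20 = 311.85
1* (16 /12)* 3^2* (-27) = -324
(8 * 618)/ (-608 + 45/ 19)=-93936/ 11507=-8.16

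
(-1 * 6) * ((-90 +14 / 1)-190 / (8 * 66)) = 20159 / 44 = 458.16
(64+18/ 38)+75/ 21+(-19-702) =-86843/ 133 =-652.95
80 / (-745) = -16 / 149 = -0.11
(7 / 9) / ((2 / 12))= 14 / 3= 4.67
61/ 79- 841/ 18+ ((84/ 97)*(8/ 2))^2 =-454255357/ 13379598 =-33.95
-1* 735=-735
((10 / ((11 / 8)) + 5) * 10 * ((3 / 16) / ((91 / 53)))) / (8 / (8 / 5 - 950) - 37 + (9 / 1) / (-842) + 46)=107130849075 / 71788753036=1.49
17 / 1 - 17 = 0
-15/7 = -2.14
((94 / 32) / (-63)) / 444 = -47 / 447552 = -0.00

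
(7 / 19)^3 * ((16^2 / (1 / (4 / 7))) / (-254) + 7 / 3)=229663 / 2613279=0.09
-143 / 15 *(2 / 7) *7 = -286 / 15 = -19.07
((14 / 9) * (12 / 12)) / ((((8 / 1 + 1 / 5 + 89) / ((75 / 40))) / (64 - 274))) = -6125 / 972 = -6.30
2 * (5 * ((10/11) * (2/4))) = 50/11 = 4.55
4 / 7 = 0.57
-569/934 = -0.61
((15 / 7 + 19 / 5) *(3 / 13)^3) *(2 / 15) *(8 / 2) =1152 / 29575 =0.04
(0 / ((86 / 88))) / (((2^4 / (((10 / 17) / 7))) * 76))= 0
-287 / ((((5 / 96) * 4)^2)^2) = -95219712 / 625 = -152351.54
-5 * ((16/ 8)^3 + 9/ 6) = -95/ 2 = -47.50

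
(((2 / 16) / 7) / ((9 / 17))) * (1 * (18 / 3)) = 17 / 84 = 0.20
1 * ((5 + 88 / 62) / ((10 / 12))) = 1194 / 155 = 7.70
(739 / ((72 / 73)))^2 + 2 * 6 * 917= 2967323545 / 5184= 572400.38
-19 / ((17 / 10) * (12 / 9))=-285 / 34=-8.38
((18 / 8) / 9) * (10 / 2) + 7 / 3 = 43 / 12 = 3.58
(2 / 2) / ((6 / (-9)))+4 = 5 / 2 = 2.50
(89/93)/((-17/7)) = -623/1581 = -0.39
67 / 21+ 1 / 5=356 / 105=3.39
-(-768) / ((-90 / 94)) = -12032 / 15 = -802.13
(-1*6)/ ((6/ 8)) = -8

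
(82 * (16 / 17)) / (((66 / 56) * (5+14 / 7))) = 5248 / 561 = 9.35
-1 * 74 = -74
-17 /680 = -1 /40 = -0.02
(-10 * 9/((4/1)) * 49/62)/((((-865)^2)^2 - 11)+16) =-147/4628016045208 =-0.00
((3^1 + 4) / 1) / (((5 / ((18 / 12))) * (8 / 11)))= 231 / 80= 2.89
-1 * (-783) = 783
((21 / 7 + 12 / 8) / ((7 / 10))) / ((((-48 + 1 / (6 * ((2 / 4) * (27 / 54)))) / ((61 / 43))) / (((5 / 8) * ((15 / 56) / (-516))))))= 205875 / 3293527552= 0.00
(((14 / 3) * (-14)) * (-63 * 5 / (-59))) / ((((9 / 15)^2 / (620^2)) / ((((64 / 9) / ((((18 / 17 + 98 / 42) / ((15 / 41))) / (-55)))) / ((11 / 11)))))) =19724640320000000 / 1255461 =15711073717.14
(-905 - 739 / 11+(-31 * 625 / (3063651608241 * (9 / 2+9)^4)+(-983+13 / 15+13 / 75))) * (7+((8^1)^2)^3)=-229369001798778324771459155659 / 447741270442181452275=-512280231.78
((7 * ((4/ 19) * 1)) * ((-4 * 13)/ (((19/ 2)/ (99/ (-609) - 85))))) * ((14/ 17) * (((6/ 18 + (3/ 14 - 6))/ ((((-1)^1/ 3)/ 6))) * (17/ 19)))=9881544192/ 198911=49678.22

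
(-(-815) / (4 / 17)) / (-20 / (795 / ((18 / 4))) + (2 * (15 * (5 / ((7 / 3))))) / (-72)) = -5140205 / 1493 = -3442.87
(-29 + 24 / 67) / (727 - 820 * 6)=1919 / 280931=0.01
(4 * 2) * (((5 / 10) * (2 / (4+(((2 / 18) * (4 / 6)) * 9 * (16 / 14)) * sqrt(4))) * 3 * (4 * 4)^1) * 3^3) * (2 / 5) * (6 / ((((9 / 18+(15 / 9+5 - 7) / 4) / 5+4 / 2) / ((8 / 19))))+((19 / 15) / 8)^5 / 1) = 4013491817167 / 4408000000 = 910.50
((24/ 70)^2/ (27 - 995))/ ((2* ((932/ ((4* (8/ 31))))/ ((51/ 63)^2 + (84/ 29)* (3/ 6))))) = -215224/ 1521364057675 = -0.00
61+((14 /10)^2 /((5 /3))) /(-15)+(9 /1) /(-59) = 2240859 /36875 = 60.77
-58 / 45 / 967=-58 / 43515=-0.00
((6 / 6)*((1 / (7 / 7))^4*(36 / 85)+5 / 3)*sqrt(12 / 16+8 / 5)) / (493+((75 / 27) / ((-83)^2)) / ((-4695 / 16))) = 10343564829*sqrt(235) / 24396646319950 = 0.01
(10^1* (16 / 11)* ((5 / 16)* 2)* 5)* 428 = 214000 / 11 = 19454.55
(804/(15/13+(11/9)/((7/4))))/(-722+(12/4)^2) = -658476/1081621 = -0.61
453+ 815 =1268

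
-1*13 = -13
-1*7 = -7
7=7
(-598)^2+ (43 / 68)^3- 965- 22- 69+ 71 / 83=9305167284841 / 26097856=356549.11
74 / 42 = 37 / 21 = 1.76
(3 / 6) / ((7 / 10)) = 5 / 7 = 0.71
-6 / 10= -3 / 5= -0.60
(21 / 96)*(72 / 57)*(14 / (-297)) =-49 / 3762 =-0.01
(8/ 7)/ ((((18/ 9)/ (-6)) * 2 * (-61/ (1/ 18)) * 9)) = 2/ 11529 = 0.00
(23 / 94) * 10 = 115 / 47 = 2.45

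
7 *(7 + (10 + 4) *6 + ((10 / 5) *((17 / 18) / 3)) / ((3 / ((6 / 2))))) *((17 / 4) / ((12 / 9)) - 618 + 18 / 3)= -28115773 / 72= -390496.85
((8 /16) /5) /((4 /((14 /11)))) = 7 /220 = 0.03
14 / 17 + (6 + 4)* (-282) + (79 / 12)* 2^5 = -133034 / 51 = -2608.51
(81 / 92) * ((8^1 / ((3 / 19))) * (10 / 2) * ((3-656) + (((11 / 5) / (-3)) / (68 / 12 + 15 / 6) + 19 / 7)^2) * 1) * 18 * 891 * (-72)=1997755072232832 / 12005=166410251747.84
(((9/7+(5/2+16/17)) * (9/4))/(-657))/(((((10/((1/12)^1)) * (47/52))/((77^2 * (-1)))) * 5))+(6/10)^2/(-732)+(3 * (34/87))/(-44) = 68028347819/453994037200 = 0.15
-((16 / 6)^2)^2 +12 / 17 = -68660 / 1377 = -49.86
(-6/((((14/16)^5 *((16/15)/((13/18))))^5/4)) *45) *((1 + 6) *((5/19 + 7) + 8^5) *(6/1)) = -65081318336935325692067840000000/10920130188692285620857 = -5959756634.07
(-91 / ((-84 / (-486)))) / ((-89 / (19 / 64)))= 20007 / 11392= 1.76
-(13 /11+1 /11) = -14 /11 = -1.27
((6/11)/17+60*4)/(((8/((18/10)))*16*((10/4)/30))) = 605961/14960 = 40.51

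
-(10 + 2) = -12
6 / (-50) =-3 / 25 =-0.12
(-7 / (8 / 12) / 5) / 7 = -3 / 10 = -0.30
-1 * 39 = -39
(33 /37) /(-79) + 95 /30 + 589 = 10385221 /17538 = 592.16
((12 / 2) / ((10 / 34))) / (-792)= -17 / 660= -0.03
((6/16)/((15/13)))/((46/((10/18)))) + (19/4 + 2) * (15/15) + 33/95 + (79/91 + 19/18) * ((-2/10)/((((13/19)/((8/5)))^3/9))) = -292333018752587/7863128910000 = -37.18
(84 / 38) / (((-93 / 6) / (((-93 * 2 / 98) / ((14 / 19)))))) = 0.37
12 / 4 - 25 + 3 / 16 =-349 / 16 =-21.81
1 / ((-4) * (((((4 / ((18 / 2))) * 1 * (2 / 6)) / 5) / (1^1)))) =-135 / 16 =-8.44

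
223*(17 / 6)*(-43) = -163013 / 6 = -27168.83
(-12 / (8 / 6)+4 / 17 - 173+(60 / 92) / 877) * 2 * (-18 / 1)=2243812860 / 342907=6543.50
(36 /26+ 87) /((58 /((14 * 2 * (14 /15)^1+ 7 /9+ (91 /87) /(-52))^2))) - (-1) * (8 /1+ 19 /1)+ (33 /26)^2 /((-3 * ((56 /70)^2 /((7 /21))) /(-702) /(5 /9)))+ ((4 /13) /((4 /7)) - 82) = 990081499741 /856053900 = 1156.56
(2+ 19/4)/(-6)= -9/8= -1.12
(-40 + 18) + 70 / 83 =-1756 / 83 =-21.16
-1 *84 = -84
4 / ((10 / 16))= 32 / 5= 6.40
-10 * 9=-90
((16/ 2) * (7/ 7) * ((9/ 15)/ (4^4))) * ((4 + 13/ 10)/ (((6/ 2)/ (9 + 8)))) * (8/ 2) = 901/ 400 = 2.25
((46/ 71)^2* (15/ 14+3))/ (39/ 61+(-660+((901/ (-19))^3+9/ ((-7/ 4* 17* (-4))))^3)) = -285769326398508594993918/ 202772759482133199660190683154200496193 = -0.00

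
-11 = -11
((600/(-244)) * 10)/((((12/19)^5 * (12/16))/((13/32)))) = -4023660875/30357504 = -132.54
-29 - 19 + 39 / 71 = -3369 / 71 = -47.45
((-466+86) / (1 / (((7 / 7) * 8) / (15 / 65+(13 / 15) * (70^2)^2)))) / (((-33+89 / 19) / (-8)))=-9010560 / 218303724421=-0.00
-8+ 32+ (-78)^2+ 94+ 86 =6288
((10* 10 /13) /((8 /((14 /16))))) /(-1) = -0.84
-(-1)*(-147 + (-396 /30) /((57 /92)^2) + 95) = -467788 /5415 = -86.39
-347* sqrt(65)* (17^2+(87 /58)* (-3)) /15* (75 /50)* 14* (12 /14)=-592329* sqrt(65) /5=-955101.81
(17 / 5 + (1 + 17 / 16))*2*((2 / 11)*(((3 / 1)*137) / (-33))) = -59869 / 2420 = -24.74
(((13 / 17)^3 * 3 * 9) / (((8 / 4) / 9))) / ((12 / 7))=1245699 / 39304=31.69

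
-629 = -629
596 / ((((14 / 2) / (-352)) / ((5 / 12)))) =-262240 / 21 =-12487.62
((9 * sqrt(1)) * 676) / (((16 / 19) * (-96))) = -9633 / 128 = -75.26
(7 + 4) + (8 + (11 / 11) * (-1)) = 18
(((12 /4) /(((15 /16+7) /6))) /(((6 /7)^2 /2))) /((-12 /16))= -3136 /381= -8.23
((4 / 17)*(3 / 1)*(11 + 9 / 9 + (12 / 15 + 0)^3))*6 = 6624 / 125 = 52.99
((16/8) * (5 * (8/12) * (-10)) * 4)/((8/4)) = -400/3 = -133.33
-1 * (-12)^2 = -144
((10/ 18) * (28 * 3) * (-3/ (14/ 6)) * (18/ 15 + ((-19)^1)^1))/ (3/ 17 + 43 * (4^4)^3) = 0.00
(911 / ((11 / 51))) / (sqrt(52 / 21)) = 46461* sqrt(273) / 286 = 2684.13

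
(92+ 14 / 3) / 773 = 290 / 2319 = 0.13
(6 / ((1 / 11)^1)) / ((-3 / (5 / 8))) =-55 / 4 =-13.75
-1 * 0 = 0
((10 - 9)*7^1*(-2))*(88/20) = -308/5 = -61.60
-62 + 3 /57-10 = -1367 /19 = -71.95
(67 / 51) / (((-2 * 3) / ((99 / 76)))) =-737 / 2584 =-0.29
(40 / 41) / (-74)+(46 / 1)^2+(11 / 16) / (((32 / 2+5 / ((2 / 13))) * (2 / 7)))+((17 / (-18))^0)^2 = 4984316697 / 2354384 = 2117.04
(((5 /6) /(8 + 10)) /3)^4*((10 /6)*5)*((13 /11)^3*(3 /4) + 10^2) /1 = 8421734375 /176010810319872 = 0.00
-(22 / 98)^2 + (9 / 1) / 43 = 16406 / 103243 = 0.16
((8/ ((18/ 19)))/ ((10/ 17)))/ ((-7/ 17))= -10982/ 315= -34.86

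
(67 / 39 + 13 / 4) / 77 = 775 / 12012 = 0.06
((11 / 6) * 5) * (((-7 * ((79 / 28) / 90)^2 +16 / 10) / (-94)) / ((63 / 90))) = -15898069 / 71632512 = -0.22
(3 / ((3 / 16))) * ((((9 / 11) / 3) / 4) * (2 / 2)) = 1.09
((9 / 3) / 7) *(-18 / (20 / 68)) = -918 / 35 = -26.23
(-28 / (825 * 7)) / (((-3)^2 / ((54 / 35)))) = -0.00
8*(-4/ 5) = -32/ 5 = -6.40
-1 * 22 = -22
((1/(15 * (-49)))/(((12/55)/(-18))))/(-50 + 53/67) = -737/323106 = -0.00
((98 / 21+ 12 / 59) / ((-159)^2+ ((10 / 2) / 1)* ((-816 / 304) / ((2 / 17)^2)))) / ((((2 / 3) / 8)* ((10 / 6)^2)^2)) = 7075296 / 22710833125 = 0.00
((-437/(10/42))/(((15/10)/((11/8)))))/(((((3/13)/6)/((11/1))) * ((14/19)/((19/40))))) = -248151761/800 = -310189.70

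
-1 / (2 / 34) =-17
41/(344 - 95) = 41/249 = 0.16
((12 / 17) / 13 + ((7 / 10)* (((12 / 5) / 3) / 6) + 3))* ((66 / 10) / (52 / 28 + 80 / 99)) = 397707156 / 51023375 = 7.79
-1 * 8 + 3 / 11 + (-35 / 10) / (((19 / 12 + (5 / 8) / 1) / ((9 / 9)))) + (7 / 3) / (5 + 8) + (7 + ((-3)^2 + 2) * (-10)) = -2549561 / 22737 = -112.13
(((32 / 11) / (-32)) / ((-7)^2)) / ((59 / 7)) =-1 / 4543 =-0.00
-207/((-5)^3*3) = 69/125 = 0.55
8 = 8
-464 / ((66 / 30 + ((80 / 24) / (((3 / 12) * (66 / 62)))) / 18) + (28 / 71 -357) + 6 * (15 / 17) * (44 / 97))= 121008171240 / 91618919563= 1.32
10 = 10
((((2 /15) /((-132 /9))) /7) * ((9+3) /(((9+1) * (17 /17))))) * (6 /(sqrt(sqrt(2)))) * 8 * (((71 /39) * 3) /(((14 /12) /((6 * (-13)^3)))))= 3881.72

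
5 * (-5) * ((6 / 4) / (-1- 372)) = 75 / 746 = 0.10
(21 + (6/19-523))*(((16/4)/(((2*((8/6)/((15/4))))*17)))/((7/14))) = -332.00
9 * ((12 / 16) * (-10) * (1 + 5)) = -405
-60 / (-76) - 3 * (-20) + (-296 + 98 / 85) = -378003 / 1615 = -234.06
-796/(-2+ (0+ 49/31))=1898.15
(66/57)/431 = 22/8189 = 0.00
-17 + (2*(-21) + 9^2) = 22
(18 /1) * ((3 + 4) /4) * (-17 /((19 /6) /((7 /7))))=-3213 /19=-169.11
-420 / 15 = -28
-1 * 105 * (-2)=210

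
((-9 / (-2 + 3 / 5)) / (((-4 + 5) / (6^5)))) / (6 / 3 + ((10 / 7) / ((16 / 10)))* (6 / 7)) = 4898880 / 271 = 18077.05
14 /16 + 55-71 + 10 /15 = -347 /24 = -14.46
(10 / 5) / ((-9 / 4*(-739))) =8 / 6651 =0.00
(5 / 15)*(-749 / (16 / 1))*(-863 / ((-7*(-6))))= 92341 / 288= 320.63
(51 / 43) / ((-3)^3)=-17 / 387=-0.04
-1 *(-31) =31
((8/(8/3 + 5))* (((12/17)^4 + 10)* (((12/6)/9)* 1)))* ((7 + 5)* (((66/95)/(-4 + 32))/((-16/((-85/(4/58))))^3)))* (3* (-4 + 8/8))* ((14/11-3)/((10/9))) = 4524930.25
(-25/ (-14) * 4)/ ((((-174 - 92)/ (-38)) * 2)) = 25/ 49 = 0.51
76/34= 38/17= 2.24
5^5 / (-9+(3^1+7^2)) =3125 / 43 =72.67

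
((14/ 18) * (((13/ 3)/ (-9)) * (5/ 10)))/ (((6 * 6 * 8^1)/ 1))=-91/ 139968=-0.00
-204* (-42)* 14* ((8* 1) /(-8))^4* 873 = 104718096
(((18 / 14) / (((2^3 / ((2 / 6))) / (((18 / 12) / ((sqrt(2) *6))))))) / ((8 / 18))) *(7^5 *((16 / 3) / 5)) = 21609 *sqrt(2) / 80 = 382.00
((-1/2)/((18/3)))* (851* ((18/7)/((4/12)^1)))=-7659/14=-547.07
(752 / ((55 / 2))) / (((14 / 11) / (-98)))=-10528 / 5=-2105.60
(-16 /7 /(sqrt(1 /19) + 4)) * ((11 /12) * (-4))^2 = -147136 /19089 + 1936 * sqrt(19) /19089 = -7.27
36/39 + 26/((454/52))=11512/2951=3.90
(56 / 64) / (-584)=-7 / 4672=-0.00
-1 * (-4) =4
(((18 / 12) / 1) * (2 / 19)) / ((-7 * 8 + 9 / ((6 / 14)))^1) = -3 / 665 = -0.00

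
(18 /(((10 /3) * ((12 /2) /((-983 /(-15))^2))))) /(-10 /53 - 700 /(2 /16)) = -51213317 /74202500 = -0.69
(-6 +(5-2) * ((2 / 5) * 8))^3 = 46.66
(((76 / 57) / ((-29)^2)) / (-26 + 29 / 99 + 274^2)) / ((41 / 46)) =6072 / 256193105899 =0.00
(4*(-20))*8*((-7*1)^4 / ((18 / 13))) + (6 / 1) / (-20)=-99881627 / 90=-1109795.86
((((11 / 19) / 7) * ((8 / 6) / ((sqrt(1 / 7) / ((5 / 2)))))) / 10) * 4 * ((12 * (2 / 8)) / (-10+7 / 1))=-44 * sqrt(7) / 399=-0.29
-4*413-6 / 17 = -1652.35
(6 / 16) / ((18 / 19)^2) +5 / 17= 10457 / 14688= 0.71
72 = 72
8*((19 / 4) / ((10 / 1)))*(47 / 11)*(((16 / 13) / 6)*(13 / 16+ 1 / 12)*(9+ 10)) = 729581 / 12870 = 56.69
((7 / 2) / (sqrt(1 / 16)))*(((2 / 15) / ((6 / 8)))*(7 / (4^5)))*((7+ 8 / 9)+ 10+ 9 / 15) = 637 / 2025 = 0.31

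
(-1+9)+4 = 12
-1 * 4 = -4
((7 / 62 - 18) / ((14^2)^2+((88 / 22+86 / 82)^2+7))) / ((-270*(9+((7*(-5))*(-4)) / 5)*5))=1864229 / 200158568272800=0.00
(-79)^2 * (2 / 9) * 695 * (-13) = -112774870 / 9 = -12530541.11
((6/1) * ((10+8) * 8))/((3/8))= 2304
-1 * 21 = -21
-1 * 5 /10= -1 /2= -0.50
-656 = -656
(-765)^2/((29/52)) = 30431700/29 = 1049368.97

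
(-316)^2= 99856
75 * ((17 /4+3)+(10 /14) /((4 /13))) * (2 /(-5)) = -2010 /7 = -287.14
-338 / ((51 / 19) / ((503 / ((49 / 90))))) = -96907980 / 833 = -116336.11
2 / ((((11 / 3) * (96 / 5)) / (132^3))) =65340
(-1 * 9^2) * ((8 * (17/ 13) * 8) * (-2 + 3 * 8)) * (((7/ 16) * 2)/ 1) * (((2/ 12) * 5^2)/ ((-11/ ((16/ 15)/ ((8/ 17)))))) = 1456560/ 13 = 112043.08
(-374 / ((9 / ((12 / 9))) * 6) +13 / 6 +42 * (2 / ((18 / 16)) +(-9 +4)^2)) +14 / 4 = 90809 / 81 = 1121.10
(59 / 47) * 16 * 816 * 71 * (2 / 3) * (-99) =-3609644544 / 47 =-76800947.74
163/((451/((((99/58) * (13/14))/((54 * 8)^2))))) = 2119/690342912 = 0.00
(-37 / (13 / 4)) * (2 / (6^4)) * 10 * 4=-740 / 1053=-0.70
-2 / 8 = -1 / 4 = -0.25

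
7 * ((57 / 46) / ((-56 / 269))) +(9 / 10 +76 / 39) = -38.82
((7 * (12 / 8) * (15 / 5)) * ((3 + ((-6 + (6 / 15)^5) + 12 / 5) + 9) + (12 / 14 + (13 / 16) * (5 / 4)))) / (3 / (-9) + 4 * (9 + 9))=388697697 / 86000000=4.52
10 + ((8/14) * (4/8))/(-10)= 349/35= 9.97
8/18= 4/9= 0.44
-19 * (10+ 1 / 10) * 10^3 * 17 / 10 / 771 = -326230 / 771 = -423.13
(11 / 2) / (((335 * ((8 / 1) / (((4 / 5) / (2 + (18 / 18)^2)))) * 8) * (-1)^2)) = 11 / 160800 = 0.00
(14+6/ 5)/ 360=19/ 450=0.04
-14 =-14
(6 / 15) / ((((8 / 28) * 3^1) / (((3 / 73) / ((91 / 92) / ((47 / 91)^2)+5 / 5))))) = 1422596 / 349231635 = 0.00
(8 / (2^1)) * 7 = 28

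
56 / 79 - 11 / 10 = -0.39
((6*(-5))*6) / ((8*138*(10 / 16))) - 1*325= -7481 / 23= -325.26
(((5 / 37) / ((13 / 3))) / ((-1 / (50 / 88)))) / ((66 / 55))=-625 / 42328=-0.01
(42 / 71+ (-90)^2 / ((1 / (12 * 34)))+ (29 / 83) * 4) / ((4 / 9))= 87638391549 / 11786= 7435804.48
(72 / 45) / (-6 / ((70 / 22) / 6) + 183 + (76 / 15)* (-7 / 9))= 1512 / 158519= 0.01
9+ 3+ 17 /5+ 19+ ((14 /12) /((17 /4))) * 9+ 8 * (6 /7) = 43.73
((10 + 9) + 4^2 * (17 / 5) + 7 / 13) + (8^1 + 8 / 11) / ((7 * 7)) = 2596674 / 35035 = 74.12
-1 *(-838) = 838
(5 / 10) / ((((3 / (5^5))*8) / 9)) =9375 / 16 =585.94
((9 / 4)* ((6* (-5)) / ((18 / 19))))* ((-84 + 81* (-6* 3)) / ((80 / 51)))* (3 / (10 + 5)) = 2241297 / 160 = 14008.11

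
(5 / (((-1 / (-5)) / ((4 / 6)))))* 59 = 2950 / 3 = 983.33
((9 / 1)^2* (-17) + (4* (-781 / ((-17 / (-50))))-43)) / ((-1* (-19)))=-558.33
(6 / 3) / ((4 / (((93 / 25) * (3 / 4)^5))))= 22599 / 51200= 0.44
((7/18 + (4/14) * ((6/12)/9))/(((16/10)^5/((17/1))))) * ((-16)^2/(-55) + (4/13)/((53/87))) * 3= -7100549375/869220352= -8.17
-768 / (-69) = 256 / 23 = 11.13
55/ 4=13.75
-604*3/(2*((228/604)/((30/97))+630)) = -1.44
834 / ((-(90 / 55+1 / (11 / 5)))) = -9174 / 23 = -398.87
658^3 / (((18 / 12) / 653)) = 372066747472 / 3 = 124022249157.33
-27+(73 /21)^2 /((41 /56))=-27109 /2583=-10.50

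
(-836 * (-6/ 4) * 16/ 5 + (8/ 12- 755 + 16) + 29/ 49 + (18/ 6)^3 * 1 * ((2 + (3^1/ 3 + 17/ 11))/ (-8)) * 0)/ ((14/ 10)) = 2407168/ 1029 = 2339.33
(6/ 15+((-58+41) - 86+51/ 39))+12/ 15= -6532/ 65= -100.49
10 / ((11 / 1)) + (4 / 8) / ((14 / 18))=239 / 154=1.55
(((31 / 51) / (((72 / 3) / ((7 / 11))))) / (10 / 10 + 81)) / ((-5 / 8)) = -217 / 690030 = -0.00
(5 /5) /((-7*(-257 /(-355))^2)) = -126025 /462343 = -0.27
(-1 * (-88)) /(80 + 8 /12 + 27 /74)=19536 /17989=1.09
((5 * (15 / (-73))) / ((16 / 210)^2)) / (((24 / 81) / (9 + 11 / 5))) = -31255875 / 4672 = -6690.04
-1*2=-2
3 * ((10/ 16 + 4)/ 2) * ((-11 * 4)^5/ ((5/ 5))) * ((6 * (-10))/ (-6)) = -11441063040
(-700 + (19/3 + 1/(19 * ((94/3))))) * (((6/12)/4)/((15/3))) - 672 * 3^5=-163313.34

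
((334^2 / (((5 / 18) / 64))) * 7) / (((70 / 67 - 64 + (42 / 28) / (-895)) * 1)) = -7192502596608 / 2516807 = -2857788.70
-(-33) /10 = 33 /10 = 3.30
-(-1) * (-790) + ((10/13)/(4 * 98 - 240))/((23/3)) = -17951945/22724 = -790.00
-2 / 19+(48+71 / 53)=49579 / 1007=49.23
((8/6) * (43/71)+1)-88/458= 78793/48777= 1.62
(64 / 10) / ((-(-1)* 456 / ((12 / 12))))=0.01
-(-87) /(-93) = -29 /31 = -0.94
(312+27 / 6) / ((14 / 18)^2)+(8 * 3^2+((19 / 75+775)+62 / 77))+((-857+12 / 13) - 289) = 237721741 / 1051050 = 226.18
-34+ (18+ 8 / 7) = -104 / 7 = -14.86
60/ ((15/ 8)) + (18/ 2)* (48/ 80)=187/ 5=37.40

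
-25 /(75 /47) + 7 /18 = -15.28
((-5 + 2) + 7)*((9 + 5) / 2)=28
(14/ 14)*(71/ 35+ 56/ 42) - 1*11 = -802/ 105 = -7.64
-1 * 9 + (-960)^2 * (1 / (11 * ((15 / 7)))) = 429981 / 11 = 39089.18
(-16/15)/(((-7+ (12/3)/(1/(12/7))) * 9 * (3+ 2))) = 112/675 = 0.17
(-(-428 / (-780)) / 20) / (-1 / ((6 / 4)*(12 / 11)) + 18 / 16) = -642 / 12025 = -0.05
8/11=0.73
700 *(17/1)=11900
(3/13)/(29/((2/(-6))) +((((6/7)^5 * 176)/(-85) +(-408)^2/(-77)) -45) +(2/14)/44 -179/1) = -62858180/673833892329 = -0.00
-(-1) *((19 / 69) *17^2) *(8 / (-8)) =-79.58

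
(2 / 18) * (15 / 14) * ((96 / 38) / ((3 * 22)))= 20 / 4389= 0.00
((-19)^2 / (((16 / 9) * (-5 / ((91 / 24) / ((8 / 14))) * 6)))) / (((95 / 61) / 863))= -637138229 / 25600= -24888.21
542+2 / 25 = 13552 / 25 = 542.08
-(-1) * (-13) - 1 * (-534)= 521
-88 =-88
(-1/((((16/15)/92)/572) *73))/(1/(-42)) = 28384.52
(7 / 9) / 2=7 / 18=0.39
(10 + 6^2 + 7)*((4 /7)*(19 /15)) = 4028 /105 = 38.36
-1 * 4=-4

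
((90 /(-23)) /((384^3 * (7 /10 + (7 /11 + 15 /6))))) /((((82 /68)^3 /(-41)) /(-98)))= -66202675 /1603907026944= -0.00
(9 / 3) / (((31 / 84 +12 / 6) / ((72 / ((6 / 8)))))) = 24192 / 199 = 121.57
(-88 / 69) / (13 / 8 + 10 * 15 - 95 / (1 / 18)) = 704 / 860223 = 0.00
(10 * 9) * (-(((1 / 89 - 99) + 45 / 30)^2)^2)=-4080475559152749645 / 501937928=-8129442569.55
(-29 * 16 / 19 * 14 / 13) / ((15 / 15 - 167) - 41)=0.13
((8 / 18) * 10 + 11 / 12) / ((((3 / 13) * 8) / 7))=17563 / 864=20.33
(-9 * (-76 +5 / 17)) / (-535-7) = -11583 / 9214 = -1.26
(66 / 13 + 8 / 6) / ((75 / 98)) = 980 / 117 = 8.38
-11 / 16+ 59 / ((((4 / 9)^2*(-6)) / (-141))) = 7018.47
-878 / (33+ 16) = -878 / 49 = -17.92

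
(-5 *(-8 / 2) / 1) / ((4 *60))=1 / 12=0.08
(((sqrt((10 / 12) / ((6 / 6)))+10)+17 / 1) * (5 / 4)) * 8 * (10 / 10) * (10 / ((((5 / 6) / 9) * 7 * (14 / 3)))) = 270 * sqrt(30) / 49+43740 / 49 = 922.83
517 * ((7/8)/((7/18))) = 4653/4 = 1163.25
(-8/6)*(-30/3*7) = 280/3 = 93.33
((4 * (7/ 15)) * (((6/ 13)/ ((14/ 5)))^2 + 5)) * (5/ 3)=166520/ 10647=15.64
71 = 71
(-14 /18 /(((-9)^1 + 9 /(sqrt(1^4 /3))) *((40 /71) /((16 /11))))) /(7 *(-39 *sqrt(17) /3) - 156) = 994 /(57915 *(-1 + sqrt(3)) *(12 + 7 *sqrt(17))) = 0.00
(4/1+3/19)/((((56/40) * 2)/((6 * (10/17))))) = 11850/2261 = 5.24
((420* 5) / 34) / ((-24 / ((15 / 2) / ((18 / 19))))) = -16625 / 816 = -20.37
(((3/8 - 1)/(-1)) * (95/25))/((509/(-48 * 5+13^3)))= 37183/4072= 9.13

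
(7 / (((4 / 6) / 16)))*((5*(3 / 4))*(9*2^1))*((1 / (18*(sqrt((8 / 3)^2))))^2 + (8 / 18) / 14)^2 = 1346805 / 114688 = 11.74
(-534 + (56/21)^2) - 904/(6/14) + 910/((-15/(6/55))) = -1308206/495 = -2642.84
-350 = -350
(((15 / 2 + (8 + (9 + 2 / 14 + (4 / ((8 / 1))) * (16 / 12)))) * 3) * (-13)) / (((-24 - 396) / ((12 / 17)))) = 13819 / 8330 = 1.66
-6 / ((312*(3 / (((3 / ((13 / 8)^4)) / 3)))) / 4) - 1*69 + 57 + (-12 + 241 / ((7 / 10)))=2497288046 / 7797153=320.28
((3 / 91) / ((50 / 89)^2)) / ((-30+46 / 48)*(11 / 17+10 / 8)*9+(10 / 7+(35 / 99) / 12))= -56460888 / 267235255625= -0.00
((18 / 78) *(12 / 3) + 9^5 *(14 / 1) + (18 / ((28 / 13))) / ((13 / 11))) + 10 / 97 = 14594457599 / 17654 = 826694.10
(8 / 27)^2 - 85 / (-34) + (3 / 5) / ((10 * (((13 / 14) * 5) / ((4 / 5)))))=30778097 / 11846250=2.60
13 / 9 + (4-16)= -95 / 9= -10.56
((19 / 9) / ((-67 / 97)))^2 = 3396649 / 363609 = 9.34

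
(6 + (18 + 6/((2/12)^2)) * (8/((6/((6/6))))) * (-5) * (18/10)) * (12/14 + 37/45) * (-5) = 494086/21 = 23527.90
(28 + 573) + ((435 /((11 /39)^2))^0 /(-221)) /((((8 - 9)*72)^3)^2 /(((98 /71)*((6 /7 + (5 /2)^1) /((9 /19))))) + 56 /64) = 94591599544631886297 /157390348659953305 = 601.00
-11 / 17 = -0.65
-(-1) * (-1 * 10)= -10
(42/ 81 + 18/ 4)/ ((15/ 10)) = 271/ 81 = 3.35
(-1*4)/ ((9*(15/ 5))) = -4/ 27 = -0.15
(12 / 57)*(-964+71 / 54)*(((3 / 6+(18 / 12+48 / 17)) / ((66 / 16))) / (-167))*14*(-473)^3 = -9186089154186560 / 4369221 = -2102454683.38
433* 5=2165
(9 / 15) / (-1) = -3 / 5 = -0.60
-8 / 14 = -4 / 7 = -0.57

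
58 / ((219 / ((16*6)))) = 1856 / 73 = 25.42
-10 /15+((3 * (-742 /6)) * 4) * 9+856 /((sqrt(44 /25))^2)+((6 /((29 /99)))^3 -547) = -3882450647 /804837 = -4823.90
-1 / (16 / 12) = -3 / 4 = -0.75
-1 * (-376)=376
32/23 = 1.39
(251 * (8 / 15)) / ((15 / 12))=8032 / 75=107.09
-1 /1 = -1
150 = 150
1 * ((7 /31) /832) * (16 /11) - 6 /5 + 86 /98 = -0.32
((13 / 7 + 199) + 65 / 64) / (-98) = -90439 / 43904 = -2.06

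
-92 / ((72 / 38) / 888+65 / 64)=-90.39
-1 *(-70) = 70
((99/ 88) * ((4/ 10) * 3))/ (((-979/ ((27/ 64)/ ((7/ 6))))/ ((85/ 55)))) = -37179/ 48245120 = -0.00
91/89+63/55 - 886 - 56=-4600478/4895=-939.83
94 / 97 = 0.97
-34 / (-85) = 2 / 5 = 0.40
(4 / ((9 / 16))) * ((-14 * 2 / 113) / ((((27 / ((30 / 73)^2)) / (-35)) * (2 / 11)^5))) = 31565996000 / 16258779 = 1941.47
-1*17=-17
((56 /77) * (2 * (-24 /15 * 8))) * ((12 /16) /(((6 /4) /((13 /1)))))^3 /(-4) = 70304 /55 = 1278.25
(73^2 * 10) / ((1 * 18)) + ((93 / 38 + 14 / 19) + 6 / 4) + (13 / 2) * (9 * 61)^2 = 671028535 / 342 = 1962071.74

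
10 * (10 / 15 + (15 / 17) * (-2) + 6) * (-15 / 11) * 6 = -75000 / 187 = -401.07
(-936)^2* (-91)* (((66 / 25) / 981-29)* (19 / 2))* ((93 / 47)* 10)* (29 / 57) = 5663396690288064 / 25615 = 221096884258.76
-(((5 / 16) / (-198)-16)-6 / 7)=373859 / 22176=16.86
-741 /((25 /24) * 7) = -17784 /175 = -101.62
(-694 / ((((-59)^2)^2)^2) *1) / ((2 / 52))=-18044 / 146830437604321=-0.00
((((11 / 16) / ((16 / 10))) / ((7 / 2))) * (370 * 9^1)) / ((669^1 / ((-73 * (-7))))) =2228325 / 7136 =312.27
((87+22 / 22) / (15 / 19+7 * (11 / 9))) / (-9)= -836 / 799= -1.05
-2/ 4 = -1/ 2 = -0.50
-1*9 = -9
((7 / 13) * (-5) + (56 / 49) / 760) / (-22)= 11631 / 95095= 0.12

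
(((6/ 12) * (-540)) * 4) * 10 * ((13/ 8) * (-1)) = 17550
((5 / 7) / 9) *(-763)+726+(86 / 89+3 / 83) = 44307388 / 66483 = 666.45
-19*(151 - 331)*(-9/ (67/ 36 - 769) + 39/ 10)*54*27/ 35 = 76953995244/ 138085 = 557294.39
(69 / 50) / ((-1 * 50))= -69 / 2500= -0.03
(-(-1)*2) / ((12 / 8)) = 4 / 3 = 1.33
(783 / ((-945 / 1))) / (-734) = 0.00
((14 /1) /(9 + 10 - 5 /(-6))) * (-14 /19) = -168 /323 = -0.52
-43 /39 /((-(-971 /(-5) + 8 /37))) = 0.01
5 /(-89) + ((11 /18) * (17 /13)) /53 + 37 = 40794419 /1103778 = 36.96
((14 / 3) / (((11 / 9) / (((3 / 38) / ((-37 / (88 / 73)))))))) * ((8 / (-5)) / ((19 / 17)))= 68544 / 4875305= 0.01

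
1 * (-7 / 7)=-1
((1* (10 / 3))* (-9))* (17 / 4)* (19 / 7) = -4845 / 14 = -346.07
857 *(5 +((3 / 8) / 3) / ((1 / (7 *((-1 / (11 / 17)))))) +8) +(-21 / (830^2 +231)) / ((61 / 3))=36926343813631 / 3699255208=9982.10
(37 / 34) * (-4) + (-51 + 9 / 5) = -4552 / 85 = -53.55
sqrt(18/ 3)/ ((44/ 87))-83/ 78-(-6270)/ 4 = 87 * sqrt(6)/ 44 +61091/ 39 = 1571.28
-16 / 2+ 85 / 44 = -6.07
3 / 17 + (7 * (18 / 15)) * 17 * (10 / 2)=12141 / 17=714.18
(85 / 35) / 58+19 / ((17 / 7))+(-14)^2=1407079 / 6902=203.87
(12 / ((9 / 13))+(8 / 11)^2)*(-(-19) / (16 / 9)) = 92397 / 484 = 190.90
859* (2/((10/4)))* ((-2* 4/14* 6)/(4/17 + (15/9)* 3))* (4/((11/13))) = -72898176/34265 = -2127.48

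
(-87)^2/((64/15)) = 1773.98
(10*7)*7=490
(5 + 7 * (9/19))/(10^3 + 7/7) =158/19019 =0.01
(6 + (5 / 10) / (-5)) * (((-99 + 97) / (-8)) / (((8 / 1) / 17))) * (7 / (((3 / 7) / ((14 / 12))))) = 344029 / 5760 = 59.73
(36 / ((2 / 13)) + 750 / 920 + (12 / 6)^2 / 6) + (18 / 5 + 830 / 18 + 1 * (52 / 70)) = 8286421 / 28980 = 285.94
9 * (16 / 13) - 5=79 / 13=6.08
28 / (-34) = -14 / 17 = -0.82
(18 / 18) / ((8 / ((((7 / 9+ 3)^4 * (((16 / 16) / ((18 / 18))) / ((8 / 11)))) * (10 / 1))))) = 4593655 / 13122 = 350.07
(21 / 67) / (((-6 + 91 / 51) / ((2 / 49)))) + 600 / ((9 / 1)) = 20166082 / 302505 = 66.66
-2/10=-1/5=-0.20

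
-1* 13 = -13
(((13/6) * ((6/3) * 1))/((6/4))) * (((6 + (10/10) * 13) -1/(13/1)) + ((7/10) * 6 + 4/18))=27314/405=67.44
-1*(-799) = 799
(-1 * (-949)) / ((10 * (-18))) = -5.27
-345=-345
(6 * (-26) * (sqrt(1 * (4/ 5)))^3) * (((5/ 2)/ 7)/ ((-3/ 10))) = 416 * sqrt(5)/ 7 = 132.89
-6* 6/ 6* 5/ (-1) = 30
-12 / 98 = -0.12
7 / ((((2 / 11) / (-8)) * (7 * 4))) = -11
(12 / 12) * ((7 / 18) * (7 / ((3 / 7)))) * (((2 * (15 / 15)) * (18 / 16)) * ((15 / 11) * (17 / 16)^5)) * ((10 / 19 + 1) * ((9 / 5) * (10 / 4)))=635549291055 / 3506438144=181.25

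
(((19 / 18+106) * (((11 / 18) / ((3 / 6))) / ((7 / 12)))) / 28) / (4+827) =21197 / 2198826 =0.01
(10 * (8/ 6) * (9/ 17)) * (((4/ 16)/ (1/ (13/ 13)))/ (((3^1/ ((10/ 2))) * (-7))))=-50/ 119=-0.42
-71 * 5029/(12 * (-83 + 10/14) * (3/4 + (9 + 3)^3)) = 2499413/11949120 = 0.21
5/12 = 0.42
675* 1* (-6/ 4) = -2025/ 2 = -1012.50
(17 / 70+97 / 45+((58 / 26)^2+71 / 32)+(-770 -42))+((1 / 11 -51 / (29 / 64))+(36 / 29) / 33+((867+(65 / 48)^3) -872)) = -191426712721691 / 208674385920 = -917.35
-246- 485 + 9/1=-722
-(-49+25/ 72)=3503/ 72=48.65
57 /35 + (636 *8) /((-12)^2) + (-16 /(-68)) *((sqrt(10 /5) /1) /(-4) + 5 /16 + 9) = 279553 /7140 - sqrt(2) /17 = 39.07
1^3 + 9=10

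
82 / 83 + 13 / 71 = 6901 / 5893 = 1.17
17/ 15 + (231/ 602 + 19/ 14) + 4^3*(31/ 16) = 572837/ 4515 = 126.87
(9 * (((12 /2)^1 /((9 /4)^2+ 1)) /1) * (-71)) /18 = -3408 /97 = -35.13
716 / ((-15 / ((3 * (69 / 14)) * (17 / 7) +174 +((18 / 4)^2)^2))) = -29001401 / 980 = -29593.27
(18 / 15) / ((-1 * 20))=-3 / 50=-0.06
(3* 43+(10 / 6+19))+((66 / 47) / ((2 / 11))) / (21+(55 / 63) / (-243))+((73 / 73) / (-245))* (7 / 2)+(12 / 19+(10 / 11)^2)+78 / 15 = 285691065143282 / 1823425170105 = 156.68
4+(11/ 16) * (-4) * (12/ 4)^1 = -17/ 4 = -4.25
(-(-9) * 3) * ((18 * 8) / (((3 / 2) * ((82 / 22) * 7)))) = 28512 / 287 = 99.34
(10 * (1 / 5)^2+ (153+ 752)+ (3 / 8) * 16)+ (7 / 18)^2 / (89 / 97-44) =881448001 / 967140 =911.40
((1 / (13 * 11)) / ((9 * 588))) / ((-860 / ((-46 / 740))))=23 / 240799759200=0.00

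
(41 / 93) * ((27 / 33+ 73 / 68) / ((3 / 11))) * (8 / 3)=116030 / 14229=8.15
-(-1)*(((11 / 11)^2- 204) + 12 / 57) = -3853 / 19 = -202.79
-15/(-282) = 5/94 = 0.05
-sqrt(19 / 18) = -sqrt(38) / 6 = -1.03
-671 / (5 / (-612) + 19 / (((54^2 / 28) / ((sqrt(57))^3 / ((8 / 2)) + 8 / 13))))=7252382373093 / 39998176112522 - 181117782584739 * sqrt(57) / 39998176112522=-34.01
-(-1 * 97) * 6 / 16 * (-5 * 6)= -4365 / 4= -1091.25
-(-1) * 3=3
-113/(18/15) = -565/6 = -94.17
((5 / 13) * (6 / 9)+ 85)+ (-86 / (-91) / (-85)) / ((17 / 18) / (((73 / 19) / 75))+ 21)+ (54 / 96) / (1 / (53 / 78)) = 84493677259 / 986633760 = 85.64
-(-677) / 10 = 677 / 10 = 67.70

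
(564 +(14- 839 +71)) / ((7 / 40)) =-7600 / 7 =-1085.71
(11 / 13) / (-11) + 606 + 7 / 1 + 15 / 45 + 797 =1410.26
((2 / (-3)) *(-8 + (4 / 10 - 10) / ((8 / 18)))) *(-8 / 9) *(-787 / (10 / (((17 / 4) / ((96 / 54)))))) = 495023 / 150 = 3300.15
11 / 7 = 1.57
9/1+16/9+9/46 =4543/414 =10.97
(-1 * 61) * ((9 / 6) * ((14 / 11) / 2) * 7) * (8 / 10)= -17934 / 55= -326.07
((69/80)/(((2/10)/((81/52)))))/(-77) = -5589/64064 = -0.09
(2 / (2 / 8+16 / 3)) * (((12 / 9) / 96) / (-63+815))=1 / 151152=0.00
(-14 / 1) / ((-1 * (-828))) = -7 / 414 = -0.02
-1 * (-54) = 54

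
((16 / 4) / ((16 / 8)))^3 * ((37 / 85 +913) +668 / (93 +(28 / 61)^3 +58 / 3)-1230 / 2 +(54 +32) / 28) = 112039728947156 / 45552279535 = 2459.59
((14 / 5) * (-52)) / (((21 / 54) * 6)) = -312 / 5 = -62.40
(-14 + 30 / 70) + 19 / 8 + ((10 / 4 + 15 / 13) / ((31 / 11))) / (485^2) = -11887371793 / 1061711560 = -11.20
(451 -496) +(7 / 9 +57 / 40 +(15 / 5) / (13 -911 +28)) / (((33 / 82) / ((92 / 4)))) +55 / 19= 273584237 / 3272940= 83.59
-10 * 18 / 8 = -22.50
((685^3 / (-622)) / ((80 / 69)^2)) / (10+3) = -61211058165 / 2070016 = -29570.33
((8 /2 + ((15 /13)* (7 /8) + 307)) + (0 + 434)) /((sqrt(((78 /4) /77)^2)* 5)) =1194809 /2028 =589.16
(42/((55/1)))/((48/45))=63/88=0.72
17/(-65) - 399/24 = -8781/520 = -16.89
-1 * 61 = -61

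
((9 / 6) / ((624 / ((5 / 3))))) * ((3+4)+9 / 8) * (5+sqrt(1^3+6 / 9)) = 25 * sqrt(15) / 2304+125 / 768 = 0.20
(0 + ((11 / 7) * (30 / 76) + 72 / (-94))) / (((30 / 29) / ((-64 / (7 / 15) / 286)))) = 422472 / 6257251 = 0.07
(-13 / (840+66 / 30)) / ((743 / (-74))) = 0.00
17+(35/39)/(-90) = 11927/702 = 16.99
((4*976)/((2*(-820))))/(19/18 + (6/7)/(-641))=-39413808/17454725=-2.26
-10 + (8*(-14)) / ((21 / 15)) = -90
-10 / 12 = -5 / 6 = -0.83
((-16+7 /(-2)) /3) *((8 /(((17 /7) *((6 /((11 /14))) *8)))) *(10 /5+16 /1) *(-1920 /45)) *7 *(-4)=-128128 /17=-7536.94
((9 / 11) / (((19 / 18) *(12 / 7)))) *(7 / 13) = 1323 / 5434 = 0.24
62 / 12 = 31 / 6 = 5.17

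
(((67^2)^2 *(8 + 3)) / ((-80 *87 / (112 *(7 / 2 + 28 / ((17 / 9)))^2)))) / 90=-602235052080893 / 45257400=-13306885.77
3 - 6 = -3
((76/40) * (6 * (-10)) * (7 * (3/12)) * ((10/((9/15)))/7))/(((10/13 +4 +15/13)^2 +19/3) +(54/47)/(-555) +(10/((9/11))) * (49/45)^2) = -508835530125/59888052014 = -8.50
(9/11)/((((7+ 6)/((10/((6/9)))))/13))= 135/11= 12.27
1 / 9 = 0.11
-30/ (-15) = 2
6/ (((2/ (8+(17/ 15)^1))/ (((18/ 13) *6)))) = 14796/ 65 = 227.63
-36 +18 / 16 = -279 / 8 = -34.88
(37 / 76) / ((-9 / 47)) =-1739 / 684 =-2.54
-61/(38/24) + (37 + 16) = 275/19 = 14.47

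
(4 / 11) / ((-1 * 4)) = -1 / 11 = -0.09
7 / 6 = 1.17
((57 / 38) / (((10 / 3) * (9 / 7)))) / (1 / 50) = 35 / 2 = 17.50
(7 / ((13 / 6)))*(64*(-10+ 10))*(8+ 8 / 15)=0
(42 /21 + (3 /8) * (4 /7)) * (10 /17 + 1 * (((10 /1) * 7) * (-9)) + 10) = -163215 /119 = -1371.55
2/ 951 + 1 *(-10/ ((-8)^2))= -4691/ 30432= -0.15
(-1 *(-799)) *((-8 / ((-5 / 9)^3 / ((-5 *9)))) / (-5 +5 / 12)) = 503254944 / 1375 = 366003.60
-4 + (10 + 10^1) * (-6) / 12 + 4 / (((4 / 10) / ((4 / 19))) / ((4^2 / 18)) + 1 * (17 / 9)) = -37706 / 2899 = -13.01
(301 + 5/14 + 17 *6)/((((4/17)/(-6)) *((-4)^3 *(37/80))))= 1439985/4144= 347.49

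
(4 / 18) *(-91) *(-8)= 1456 / 9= 161.78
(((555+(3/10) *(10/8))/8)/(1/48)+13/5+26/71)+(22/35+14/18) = 298494253/89460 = 3336.62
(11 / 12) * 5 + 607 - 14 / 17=124595 / 204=610.76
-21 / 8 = -2.62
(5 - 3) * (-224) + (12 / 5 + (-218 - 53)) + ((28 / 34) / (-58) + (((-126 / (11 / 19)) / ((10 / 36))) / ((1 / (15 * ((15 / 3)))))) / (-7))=208187106 / 27115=7677.93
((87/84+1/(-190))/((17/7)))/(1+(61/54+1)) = 74007/545870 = 0.14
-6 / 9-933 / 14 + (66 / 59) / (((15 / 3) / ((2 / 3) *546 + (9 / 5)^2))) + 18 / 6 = 5529857 / 309750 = 17.85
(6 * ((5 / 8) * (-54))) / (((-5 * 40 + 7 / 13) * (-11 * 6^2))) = -585 / 228184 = -0.00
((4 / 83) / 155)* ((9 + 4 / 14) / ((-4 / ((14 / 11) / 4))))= -0.00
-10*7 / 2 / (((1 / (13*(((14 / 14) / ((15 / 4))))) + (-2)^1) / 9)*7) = 2340 / 89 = 26.29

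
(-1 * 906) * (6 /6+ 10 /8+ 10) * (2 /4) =-22197 /4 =-5549.25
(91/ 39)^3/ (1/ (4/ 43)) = 1372/ 1161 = 1.18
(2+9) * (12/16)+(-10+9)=29/4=7.25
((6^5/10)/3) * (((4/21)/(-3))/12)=-48/35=-1.37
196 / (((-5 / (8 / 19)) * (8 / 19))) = -196 / 5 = -39.20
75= 75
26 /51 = 0.51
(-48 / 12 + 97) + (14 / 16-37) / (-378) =281521 / 3024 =93.10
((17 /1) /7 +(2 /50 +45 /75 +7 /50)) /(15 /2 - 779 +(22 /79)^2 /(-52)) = -91112359 /21907980675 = -0.00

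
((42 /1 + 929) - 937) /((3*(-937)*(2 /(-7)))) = 119 /2811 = 0.04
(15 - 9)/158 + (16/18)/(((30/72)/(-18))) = -15153/395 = -38.36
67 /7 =9.57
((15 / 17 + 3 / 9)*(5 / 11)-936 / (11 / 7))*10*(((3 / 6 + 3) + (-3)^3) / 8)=39226435 / 2244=17480.59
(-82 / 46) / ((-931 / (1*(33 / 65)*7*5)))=1353 / 39767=0.03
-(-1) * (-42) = -42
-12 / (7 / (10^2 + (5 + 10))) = -1380 / 7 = -197.14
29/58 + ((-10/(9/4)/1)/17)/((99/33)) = 0.41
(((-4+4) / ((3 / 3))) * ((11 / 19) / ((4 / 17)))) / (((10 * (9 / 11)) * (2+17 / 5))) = 0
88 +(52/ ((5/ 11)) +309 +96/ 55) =513.15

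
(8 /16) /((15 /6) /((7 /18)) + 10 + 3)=7 /272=0.03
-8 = -8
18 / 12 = 1.50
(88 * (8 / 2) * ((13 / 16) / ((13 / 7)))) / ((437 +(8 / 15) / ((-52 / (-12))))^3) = 549250 / 297893171961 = 0.00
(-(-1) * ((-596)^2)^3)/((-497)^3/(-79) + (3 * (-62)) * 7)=3540826522998697984/122660615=28866857735.86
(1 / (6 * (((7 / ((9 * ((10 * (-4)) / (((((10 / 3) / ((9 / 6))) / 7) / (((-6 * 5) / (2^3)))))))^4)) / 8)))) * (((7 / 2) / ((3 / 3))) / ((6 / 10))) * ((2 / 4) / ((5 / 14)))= 4069610099139375 / 8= 508701262392421.88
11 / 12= 0.92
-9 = -9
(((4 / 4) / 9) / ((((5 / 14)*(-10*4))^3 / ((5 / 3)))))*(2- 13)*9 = 3773 / 600000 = 0.01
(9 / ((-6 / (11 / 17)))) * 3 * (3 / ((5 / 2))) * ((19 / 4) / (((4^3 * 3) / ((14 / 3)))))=-4389 / 10880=-0.40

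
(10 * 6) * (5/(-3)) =-100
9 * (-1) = -9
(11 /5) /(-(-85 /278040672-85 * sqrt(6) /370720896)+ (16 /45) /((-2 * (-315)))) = 3892.14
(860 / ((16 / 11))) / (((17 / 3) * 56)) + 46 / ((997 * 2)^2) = 1.86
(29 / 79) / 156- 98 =-1207723 / 12324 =-98.00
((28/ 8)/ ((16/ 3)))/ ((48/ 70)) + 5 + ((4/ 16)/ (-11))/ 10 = 83843/ 14080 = 5.95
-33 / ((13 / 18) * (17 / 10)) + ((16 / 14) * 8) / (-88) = -459148 / 17017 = -26.98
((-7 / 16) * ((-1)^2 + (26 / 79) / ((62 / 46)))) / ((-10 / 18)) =191961 / 195920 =0.98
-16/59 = -0.27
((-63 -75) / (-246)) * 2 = 46 / 41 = 1.12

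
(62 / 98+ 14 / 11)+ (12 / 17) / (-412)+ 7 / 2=10199843 / 1887578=5.40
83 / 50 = 1.66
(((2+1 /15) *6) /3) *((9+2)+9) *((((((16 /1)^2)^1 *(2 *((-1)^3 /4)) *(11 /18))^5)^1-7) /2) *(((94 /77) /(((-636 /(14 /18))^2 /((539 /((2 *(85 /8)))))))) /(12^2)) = -86420538583650818617 /2220058873346040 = -38927.14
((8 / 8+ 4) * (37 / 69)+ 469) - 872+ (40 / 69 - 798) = -27548 / 23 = -1197.74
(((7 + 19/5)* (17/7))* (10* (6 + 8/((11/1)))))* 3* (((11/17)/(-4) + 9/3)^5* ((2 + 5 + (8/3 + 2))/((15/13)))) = 1159242062371497/117597568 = 9857704.39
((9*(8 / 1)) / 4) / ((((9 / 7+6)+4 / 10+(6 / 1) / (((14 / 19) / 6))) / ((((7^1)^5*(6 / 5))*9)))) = 114354828 / 1979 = 57784.15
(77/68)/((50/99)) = 2.24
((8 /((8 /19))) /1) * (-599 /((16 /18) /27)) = -2765583 /8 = -345697.88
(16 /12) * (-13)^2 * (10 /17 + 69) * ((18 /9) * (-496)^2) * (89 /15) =35019891472384 /765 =45777635911.61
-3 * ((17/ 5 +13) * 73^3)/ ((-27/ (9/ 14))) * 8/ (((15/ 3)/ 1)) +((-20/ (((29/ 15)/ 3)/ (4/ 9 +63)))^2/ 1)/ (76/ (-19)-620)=722916.14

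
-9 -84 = -93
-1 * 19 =-19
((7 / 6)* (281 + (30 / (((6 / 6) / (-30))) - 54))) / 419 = -4711 / 2514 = -1.87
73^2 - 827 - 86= 4416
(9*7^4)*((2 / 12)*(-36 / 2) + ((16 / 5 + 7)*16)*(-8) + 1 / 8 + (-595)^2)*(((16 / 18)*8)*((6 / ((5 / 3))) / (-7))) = -696854984112 / 25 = -27874199364.48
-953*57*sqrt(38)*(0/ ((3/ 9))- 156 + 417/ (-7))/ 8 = 81970389*sqrt(38)/ 56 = 9023203.82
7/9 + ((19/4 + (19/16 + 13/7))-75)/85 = -1103/85680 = -0.01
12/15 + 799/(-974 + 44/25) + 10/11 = 1186139/1336830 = 0.89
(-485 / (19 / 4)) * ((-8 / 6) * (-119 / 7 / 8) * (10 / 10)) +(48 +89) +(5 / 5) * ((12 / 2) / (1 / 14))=-68.30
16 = 16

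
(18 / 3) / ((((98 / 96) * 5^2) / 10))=576 / 245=2.35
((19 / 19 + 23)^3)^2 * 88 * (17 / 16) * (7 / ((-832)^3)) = -954261 / 4394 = -217.17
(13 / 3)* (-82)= -355.33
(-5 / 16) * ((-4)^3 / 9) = 2.22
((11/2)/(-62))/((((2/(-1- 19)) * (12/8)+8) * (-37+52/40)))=550/1737519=0.00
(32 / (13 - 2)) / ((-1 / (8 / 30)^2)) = -512 / 2475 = -0.21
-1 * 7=-7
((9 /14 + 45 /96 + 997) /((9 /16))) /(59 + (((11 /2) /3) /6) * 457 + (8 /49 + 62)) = 3130078 /460055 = 6.80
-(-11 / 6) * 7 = 12.83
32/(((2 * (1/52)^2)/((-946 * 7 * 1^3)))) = -286494208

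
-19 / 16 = -1.19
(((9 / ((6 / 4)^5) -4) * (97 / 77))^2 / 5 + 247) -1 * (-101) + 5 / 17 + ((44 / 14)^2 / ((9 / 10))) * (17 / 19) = 2517339067127 / 6980419215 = 360.63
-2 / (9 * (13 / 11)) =-22 / 117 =-0.19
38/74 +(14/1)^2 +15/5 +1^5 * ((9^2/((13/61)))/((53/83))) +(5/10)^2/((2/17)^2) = 331527621/407888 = 812.79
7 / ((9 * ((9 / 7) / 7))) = 343 / 81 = 4.23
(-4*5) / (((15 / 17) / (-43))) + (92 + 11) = 3233 / 3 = 1077.67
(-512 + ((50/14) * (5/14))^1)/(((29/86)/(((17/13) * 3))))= -109761843/18473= -5941.74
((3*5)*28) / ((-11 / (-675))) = 283500 / 11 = 25772.73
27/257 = 0.11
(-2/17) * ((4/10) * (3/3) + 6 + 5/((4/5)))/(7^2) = -253/8330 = -0.03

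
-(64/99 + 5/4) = -751/396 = -1.90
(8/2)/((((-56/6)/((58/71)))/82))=-14268/497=-28.71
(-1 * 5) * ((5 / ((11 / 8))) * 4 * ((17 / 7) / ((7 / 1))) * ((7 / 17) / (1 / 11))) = -800 / 7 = -114.29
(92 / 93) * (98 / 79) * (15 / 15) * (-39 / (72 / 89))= -59.16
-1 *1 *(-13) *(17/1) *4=884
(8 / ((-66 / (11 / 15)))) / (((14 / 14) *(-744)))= 1 / 8370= 0.00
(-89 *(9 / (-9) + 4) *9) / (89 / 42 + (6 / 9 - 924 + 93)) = 11214 / 3865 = 2.90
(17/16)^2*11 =3179/256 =12.42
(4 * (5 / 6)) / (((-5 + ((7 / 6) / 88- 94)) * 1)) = -352 / 10453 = -0.03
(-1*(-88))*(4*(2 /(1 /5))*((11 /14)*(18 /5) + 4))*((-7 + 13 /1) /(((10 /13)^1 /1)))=6561984 /35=187485.26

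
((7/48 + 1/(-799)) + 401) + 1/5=76961837/191760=401.34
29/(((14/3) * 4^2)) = 87/224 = 0.39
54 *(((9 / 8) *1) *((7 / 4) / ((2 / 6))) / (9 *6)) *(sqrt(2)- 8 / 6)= -63 / 8 + 189 *sqrt(2) / 32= 0.48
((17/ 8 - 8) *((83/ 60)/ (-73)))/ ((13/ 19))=74119/ 455520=0.16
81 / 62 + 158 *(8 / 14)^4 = 18.15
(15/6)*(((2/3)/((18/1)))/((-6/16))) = -20/81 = -0.25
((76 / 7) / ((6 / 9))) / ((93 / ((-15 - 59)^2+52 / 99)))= 20602688 / 21483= 959.02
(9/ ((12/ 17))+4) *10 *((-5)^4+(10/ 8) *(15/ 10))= 1680025/ 16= 105001.56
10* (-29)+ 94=-196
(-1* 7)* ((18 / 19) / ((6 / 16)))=-336 / 19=-17.68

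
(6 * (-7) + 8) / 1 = -34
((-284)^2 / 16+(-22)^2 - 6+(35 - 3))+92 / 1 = 5643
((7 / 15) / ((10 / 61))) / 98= 61 / 2100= 0.03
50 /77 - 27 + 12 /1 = -1105 /77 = -14.35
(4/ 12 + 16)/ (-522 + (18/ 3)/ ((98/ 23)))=-2401/ 76527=-0.03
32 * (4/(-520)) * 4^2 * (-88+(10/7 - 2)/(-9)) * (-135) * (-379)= 1612538880/91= 17720207.47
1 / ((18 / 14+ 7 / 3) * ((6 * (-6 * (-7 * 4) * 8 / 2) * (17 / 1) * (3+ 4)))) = 1 / 1736448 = 0.00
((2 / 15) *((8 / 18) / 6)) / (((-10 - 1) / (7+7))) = -56 / 4455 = -0.01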